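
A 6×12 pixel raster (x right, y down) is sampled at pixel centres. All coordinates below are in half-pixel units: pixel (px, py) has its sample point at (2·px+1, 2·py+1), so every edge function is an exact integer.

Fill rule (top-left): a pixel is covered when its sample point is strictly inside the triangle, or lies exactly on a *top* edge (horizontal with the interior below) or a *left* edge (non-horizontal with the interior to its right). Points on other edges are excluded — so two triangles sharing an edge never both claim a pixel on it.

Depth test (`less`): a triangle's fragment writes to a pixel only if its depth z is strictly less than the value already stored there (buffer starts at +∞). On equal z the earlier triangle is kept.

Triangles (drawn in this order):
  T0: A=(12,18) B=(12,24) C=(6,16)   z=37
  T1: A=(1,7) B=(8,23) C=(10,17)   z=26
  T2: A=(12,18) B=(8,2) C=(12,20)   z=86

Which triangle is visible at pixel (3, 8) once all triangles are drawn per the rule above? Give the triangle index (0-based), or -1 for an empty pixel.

T0:
  2·area = 36
  edge (12, 18)→(12, 24): d=(0,6) right/bottom  bias=-1
  edge (12, 24)→(6, 16): d=(-6,-8) top-left  bias=+0
  edge (6, 16)→(12, 18): d=(6,2) right/bottom  bias=-1
    (1,7)@(3, 15): e=[54,-18,0] → ·  [on edge]
    (3,8)@(7, 17): e=[30,2,4] → #
    (4,8)@(9, 17): e=[18,18,0] → ·  [on edge]
    (3,9)@(7, 19): e=[30,-10,16] → ·
    (4,9)@(9, 19): e=[18,6,12] → #
    (5,9)@(11, 19): e=[6,22,8] → #
    (4,10)@(9, 21): e=[18,-6,24] → ·
    (5,10)@(11, 21): e=[6,10,20] → #
    (5,11)@(11, 23): e=[6,-2,32] → ·
  covered (4 px):
    · · · · · ·
    · · · · · ·
    · · · · · ·
    · · · · · ·
    · · · · · ·
    · · · · · ·
    · · · · · ·
    · · · · · ·
    · · · # · ·
    · · · · # #
    · · · · · #
    · · · · · ·
T1:
  2·area = 74  (B↔C swapped to make it positive)
  edge (1, 7)→(10, 17): d=(9,10) right/bottom  bias=-1
  edge (10, 17)→(8, 23): d=(-2,6) right/bottom  bias=-1
  edge (8, 23)→(1, 7): d=(-7,-16) top-left  bias=+0
    (0,3)@(1, 7): e=[0,74,0] → ·  [on edge]
    (1,5)@(3, 11): e=[16,54,4] → #
    (2,5)@(5, 11): e=[-4,42,36] → ·
    (1,6)@(3, 13): e=[34,50,-10] → ·
    (2,6)@(5, 13): e=[14,38,22] → #
    (3,6)@(7, 13): e=[-6,26,54] → ·
    (2,7)@(5, 15): e=[32,34,8] → #
    (3,7)@(7, 15): e=[12,22,40] → #
    (4,7)@(9, 15): e=[-8,10,72] → ·
    (2,8)@(5, 17): e=[50,30,-6] → ·
    (3,8)@(7, 17): e=[30,18,26] → #
    (4,8)@(9, 17): e=[10,6,58] → #
  covered (8 px):
    · · · · · ·
    · · · · · ·
    · · · · · ·
    · · · · · ·
    · · · · · ·
    · # · · · ·
    · · # · · ·
    · · # # · ·
    · · · # # ·
    · · · # # ·
    · · · · · ·
    · · · · · ·
T2:
  2·area = 8  (B↔C swapped to make it positive)
  edge (12, 18)→(12, 20): d=(0,2) right/bottom  bias=-1
  edge (12, 20)→(8, 2): d=(-4,-18) top-left  bias=+0
  edge (8, 2)→(12, 18): d=(4,16) right/bottom  bias=-1
    (5,7)@(11, 15): e=[2,2,4] → #
    (5,8)@(11, 17): e=[2,-6,12] → ·
  covered (1 px):
    · · · · · ·
    · · · · · ·
    · · · · · ·
    · · · · · ·
    · · · · · ·
    · · · · · ·
    · · · · · ·
    · · · · · #
    · · · · · ·
    · · · · · ·
    · · · · · ·
    · · · · · ·

Z-buffer (winner per pixel, '.' = empty):
  . . . . . .
  . . . . . .
  . . . . . .
  . . . . . .
  . . . . . .
  . 1 . . . .
  . . 1 . . .
  . . 1 1 . 2
  . . . 1 1 .
  . . . 1 1 0
  . . . . . 0
  . . . . . .

Final: 1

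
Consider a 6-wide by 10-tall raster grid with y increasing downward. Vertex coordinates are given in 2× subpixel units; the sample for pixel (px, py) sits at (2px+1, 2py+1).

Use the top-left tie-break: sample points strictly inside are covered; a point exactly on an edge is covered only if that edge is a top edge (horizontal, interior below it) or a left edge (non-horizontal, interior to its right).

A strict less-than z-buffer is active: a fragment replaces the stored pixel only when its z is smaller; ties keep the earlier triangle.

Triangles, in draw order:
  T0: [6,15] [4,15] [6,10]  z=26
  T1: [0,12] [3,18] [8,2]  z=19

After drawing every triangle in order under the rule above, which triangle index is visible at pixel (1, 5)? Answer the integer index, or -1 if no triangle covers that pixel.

T0:
  2·area = 10
  edge (6, 15)→(4, 15): d=(-2,0) right/bottom  bias=-1
  edge (4, 15)→(6, 10): d=(2,-5) top-left  bias=+0
  edge (6, 10)→(6, 15): d=(0,5) right/bottom  bias=-1
    (2,6)@(5, 13): e=[4,1,5] → #
    (3,6)@(7, 13): e=[4,11,-5] → ·
    (0,7)@(1, 15): e=[0,-15,25] → ·  [on edge]
    (1,7)@(3, 15): e=[0,-5,15] → ·  [on edge]
    (2,7)@(5, 15): e=[0,5,5] → ·  [on edge]
    (3,7)@(7, 15): e=[0,15,-5] → ·  [on edge]
    (4,7)@(9, 15): e=[0,25,-15] → ·  [on edge]
    (5,7)@(11, 15): e=[0,35,-25] → ·  [on edge]
  covered (1 px):
    · · · · · ·
    · · · · · ·
    · · · · · ·
    · · · · · ·
    · · · · · ·
    · · · · · ·
    · · # · · ·
    · · · · · ·
    · · · · · ·
    · · · · · ·
T1:
  2·area = 78  (B↔C swapped to make it positive)
  edge (0, 12)→(8, 2): d=(8,-10) top-left  bias=+0
  edge (8, 2)→(3, 18): d=(-5,16) right/bottom  bias=-1
  edge (3, 18)→(0, 12): d=(-3,-6) top-left  bias=+0
    (3,2)@(7, 5): e=[14,1,63] → #
    (4,2)@(9, 5): e=[34,-31,75] → ·
    (2,3)@(5, 7): e=[10,23,45] → #
    (3,3)@(7, 7): e=[30,-9,57] → ·
    (1,4)@(3, 9): e=[6,45,27] → #
    (3,4)@(7, 9): e=[46,-19,51] → ·
    (0,5)@(1, 11): e=[2,67,9] → #
    (3,5)@(7, 11): e=[62,-29,45] → ·
    (0,6)@(1, 13): e=[18,57,3] → #
    (2,6)@(5, 13): e=[58,-7,27] → ·
    (0,7)@(1, 15): e=[34,47,-3] → ·
    (1,7)@(3, 15): e=[54,15,9] → #
  covered (11 px):
    · · · · · ·
    · · · · · ·
    · · · # · ·
    · · # · · ·
    · # # · · ·
    # # # · · ·
    # # · · · ·
    · # · · · ·
    · # · · · ·
    · · · · · ·

Z-buffer (winner per pixel, '.' = empty):
  . . . . . .
  . . . . . .
  . . . 1 . .
  . . 1 . . .
  . 1 1 . . .
  1 1 1 . . .
  1 1 0 . . .
  . 1 . . . .
  . 1 . . . .
  . . . . . .

Final: 1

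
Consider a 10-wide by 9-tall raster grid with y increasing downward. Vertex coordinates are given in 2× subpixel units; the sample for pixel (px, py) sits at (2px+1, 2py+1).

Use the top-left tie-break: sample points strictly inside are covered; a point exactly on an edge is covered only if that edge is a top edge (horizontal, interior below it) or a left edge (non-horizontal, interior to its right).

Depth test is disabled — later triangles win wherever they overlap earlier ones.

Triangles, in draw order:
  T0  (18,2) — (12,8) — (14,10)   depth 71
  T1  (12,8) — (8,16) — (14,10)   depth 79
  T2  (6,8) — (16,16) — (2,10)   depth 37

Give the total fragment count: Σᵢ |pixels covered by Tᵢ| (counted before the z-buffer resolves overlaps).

T0:
  2·area = 24  (B↔C swapped to make it positive)
  edge (18, 2)→(14, 10): d=(-4,8) right/bottom  bias=-1
  edge (14, 10)→(12, 8): d=(-2,-2) top-left  bias=+0
  edge (12, 8)→(18, 2): d=(6,-6) top-left  bias=+0
    (2,0)@(5, 1): e=[108,0,-84] → ·  [on edge]
    (9,0)@(19, 1): e=[-4,28,0] → ·  [on edge]
    (3,1)@(7, 3): e=[84,0,-60] → ·  [on edge]
    (8,1)@(17, 3): e=[4,20,0] → #  [on edge]
    (9,1)@(19, 3): e=[-12,24,12] → ·
    (4,2)@(9, 5): e=[60,0,-36] → ·  [on edge]
    (7,2)@(15, 5): e=[12,12,0] → #  [on edge]
    (8,2)@(17, 5): e=[-4,16,12] → ·
    (5,3)@(11, 7): e=[36,0,-12] → ·  [on edge]
    (6,3)@(13, 7): e=[20,4,0] → #  [on edge]
    (8,3)@(17, 7): e=[-12,12,24] → ·
    (5,4)@(11, 9): e=[28,-4,0] → ·  [on edge]
    (6,4)@(13, 9): e=[12,0,12] → #  [on edge]
    (4,5)@(9, 11): e=[36,-12,0] → ·  [on edge]
    (7,5)@(15, 11): e=[-12,0,36] → ·  [on edge]
    (3,6)@(7, 13): e=[44,-20,0] → ·  [on edge]
    (8,6)@(17, 13): e=[-36,0,60] → ·  [on edge]
    (2,7)@(5, 15): e=[52,-28,0] → ·  [on edge]
    (9,7)@(19, 15): e=[-60,0,84] → ·  [on edge]
    (1,8)@(3, 17): e=[60,-36,0] → ·  [on edge]
  covered (5 px):
    · · · · · · · · · ·
    · · · · · · · · # ·
    · · · · · · · # · ·
    · · · · · · # # · ·
    · · · · · · # · · ·
    · · · · · · · · · ·
    · · · · · · · · · ·
    · · · · · · · · · ·
    · · · · · · · · · ·
T1:
  2·area = 24  (B↔C swapped to make it positive)
  edge (12, 8)→(14, 10): d=(2,2) right/bottom  bias=-1
  edge (14, 10)→(8, 16): d=(-6,6) right/bottom  bias=-1
  edge (8, 16)→(12, 8): d=(4,-8) top-left  bias=+0
    (2,0)@(5, 1): e=[0,108,-84] → ·  [on edge]
    (3,1)@(7, 3): e=[0,84,-60] → ·  [on edge]
    (4,2)@(9, 5): e=[0,60,-36] → ·  [on edge]
    (9,2)@(19, 5): e=[-20,0,44] → ·  [on edge]
    (5,3)@(11, 7): e=[0,36,-12] → ·  [on edge]
    (8,3)@(17, 7): e=[-12,0,36] → ·  [on edge]
    (6,4)@(13, 9): e=[0,12,12] → ·  [on edge]
    (7,4)@(15, 9): e=[-4,0,28] → ·  [on edge]
    (5,5)@(11, 11): e=[8,12,4] → #
    (6,5)@(13, 11): e=[4,0,20] → ·  [on edge]
    (7,5)@(15, 11): e=[0,-12,36] → ·  [on edge]
    (5,6)@(11, 13): e=[12,0,12] → ·  [on edge]
    (8,6)@(17, 13): e=[0,-36,60] → ·  [on edge]
    (4,7)@(9, 15): e=[20,0,4] → ·  [on edge]
    (9,7)@(19, 15): e=[0,-60,84] → ·  [on edge]
    (3,8)@(7, 17): e=[28,0,-4] → ·  [on edge]
  covered (1 px):
    · · · · · · · · · ·
    · · · · · · · · · ·
    · · · · · · · · · ·
    · · · · · · · · · ·
    · · · · · · · · · ·
    · · · · · # · · · ·
    · · · · · · · · · ·
    · · · · · · · · · ·
    · · · · · · · · · ·
T2:
  2·area = 52
  edge (6, 8)→(16, 16): d=(10,8) right/bottom  bias=-1
  edge (16, 16)→(2, 10): d=(-14,-6) top-left  bias=+0
  edge (2, 10)→(6, 8): d=(4,-2) top-left  bias=+0
    (2,4)@(5, 9): e=[18,32,2] → #
    (3,4)@(7, 9): e=[2,44,6] → #
    (4,4)@(9, 9): e=[-14,56,10] → ·
    (2,5)@(5, 11): e=[38,4,10] → #
    (4,5)@(9, 11): e=[6,28,18] → #
    (5,5)@(11, 11): e=[-10,40,22] → ·
    (2,6)@(5, 13): e=[58,-24,18] → ·
    (3,6)@(7, 13): e=[42,-12,22] → ·
    (4,6)@(9, 13): e=[26,0,26] → #  [on edge]
    (5,6)@(11, 13): e=[10,12,30] → #
    (6,6)@(13, 13): e=[-6,24,34] → ·
    (4,7)@(9, 15): e=[46,-28,34] → ·
  covered (7 px):
    · · · · · · · · · ·
    · · · · · · · · · ·
    · · · · · · · · · ·
    · · · · · · · · · ·
    · · # # · · · · · ·
    · · # # # · · · · ·
    · · · · # # · · · ·
    · · · · · · · · · ·
    · · · · · · · · · ·

Result: 13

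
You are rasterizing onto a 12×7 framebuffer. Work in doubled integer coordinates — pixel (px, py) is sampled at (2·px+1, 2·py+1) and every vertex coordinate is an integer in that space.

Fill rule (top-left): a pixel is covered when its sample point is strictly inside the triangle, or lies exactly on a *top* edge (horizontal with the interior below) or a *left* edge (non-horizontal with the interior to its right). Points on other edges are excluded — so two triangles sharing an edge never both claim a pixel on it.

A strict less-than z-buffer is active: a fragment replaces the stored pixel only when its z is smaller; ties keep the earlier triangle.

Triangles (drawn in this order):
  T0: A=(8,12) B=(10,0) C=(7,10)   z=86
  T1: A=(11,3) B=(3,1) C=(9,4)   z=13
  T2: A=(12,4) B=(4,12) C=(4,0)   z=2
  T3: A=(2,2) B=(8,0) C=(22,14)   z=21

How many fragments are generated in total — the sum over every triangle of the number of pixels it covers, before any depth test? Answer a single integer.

T0:
  2·area = 16  (B↔C swapped to make it positive)
  edge (8, 12)→(7, 10): d=(-1,-2) top-left  bias=+0
  edge (7, 10)→(10, 0): d=(3,-10) top-left  bias=+0
  edge (10, 0)→(8, 12): d=(-2,12) right/bottom  bias=-1
    (4,2)@(9, 5): e=[9,5,2] → X
    (5,2)@(11, 5): e=[13,25,-22] → .
    (4,3)@(9, 7): e=[7,11,-2] → .
  covered (1 px):
    . . . . . . . . . . . .
    . . . . . . . . . . . .
    . . . . X . . . . . . .
    . . . . . . . . . . . .
    . . . . . . . . . . . .
    . . . . . . . . . . . .
    . . . . . . . . . . . .
T1:
  2·area = 12  (B↔C swapped to make it positive)
  edge (11, 3)→(9, 4): d=(-2,1) right/bottom  bias=-1
  edge (9, 4)→(3, 1): d=(-6,-3) top-left  bias=+0
  edge (3, 1)→(11, 3): d=(8,2) right/bottom  bias=-1
    (1,0)@(3, 1): e=[12,0,0] → .  [on edge]
    (7,0)@(15, 1): e=[0,36,-24] → .  [on edge]
    (3,1)@(7, 3): e=[4,0,8] → X  [on edge]
    (4,1)@(9, 3): e=[2,6,4] → X
    (5,1)@(11, 3): e=[0,12,0] → .  [on edge]
    (3,2)@(7, 5): e=[0,-12,24] → .  [on edge]
    (4,2)@(9, 5): e=[-2,-6,20] → .
    (5,2)@(11, 5): e=[-4,0,16] → .  [on edge]
    (9,2)@(19, 5): e=[-12,24,0] → .  [on edge]
    (1,3)@(3, 7): e=[0,-36,48] → .  [on edge]
    (7,3)@(15, 7): e=[-12,0,24] → .  [on edge]
    (9,4)@(19, 9): e=[-20,0,32] → .  [on edge]
    (11,5)@(23, 11): e=[-28,0,40] → .  [on edge]
  covered (2 px):
    . . . . . . . . . . . .
    . . . X X . . . . . . .
    . . . . . . . . . . . .
    . . . . . . . . . . . .
    . . . . . . . . . . . .
    . . . . . . . . . . . .
    . . . . . . . . . . . .
T2:
  2·area = 96
  edge (12, 4)→(4, 12): d=(-8,8) right/bottom  bias=-1
  edge (4, 12)→(4, 0): d=(0,-12) top-left  bias=+0
  edge (4, 0)→(12, 4): d=(8,4) right/bottom  bias=-1
    (2,0)@(5, 1): e=[80,12,4] → X
    (3,0)@(7, 1): e=[64,36,-4] → .
    (7,0)@(15, 1): e=[0,132,-36] → .  [on edge]
    (2,1)@(5, 3): e=[64,12,20] → X
    (3,1)@(7, 3): e=[48,36,12] → X
    (4,1)@(9, 3): e=[32,60,4] → X
    (5,1)@(11, 3): e=[16,84,-4] → .
    (6,1)@(13, 3): e=[0,108,-12] → .  [on edge]
    (2,2)@(5, 5): e=[48,12,36] → X
    (5,2)@(11, 5): e=[0,84,12] → .  [on edge]
    (2,3)@(5, 7): e=[32,12,52] → X
    (4,3)@(9, 7): e=[0,60,36] → .  [on edge]
    (3,4)@(7, 9): e=[0,36,60] → .  [on edge]
    (2,5)@(5, 11): e=[0,12,84] → .  [on edge]
    (1,6)@(3, 13): e=[0,-12,108] → .  [on edge]
  covered (10 px):
    . . X . . . . . . . . .
    . . X X X . . . . . . .
    . . X X X . . . . . . .
    . . X X . . . . . . . .
    . . X . . . . . . . . .
    . . . . . . . . . . . .
    . . . . . . . . . . . .
T3:
  2·area = 112
  edge (2, 2)→(8, 0): d=(6,-2) top-left  bias=+0
  edge (8, 0)→(22, 14): d=(14,14) right/bottom  bias=-1
  edge (22, 14)→(2, 2): d=(-20,-12) top-left  bias=+0
    (2,0)@(5, 1): e=[0,56,56] → X  [on edge]
    (3,0)@(7, 1): e=[4,28,80] → X
    (4,0)@(9, 1): e=[8,0,104] → .  [on edge]
    (2,1)@(5, 3): e=[12,84,16] → X
    (4,1)@(9, 3): e=[20,28,64] → X
    (5,1)@(11, 3): e=[24,0,88] → .  [on edge]
    (2,2)@(5, 5): e=[24,112,-24] → .
    (3,2)@(7, 5): e=[28,84,0] → X  [on edge]
    (5,2)@(11, 5): e=[36,28,48] → X
    (6,2)@(13, 5): e=[40,0,72] → .  [on edge]
    (3,3)@(7, 7): e=[40,112,-40] → .
    (4,3)@(9, 7): e=[44,84,-16] → .
    (7,3)@(15, 7): e=[56,0,56] → .  [on edge]
    (8,4)@(17, 9): e=[72,0,40] → .  [on edge]
    (8,5)@(17, 11): e=[84,28,0] → X  [on edge]
    (9,5)@(19, 11): e=[88,0,24] → .  [on edge]
    (10,6)@(21, 13): e=[104,0,8] → .  [on edge]
  covered (12 px):
    . . X X . . . . . . . .
    . . X X X . . . . . . .
    . . . X X X . . . . . .
    . . . . . X X . . . . .
    . . . . . . . X . . . .
    . . . . . . . . X . . .
    . . . . . . . . . . . .

Answer: 25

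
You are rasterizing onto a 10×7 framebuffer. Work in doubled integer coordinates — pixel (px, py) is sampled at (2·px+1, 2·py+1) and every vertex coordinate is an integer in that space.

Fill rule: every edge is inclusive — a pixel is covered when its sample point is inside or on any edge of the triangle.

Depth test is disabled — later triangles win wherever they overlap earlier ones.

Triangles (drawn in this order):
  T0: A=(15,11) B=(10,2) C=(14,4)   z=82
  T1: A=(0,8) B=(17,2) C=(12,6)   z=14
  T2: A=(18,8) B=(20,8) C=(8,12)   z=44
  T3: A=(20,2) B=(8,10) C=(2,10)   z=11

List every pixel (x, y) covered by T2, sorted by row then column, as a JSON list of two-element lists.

T0:
  2·area = 26
  edge (15, 11)→(10, 2): d=(-5,-9) inclusive
  edge (10, 2)→(14, 4): d=(4,2) inclusive
  edge (14, 4)→(15, 11): d=(1,7) inclusive
    (5,1)@(11, 3): e=[4,2,20] → #
    (6,1)@(13, 3): e=[22,-2,6] → ·
    (5,2)@(11, 5): e=[-6,10,22] → ·
    (6,2)@(13, 5): e=[12,6,8] → #
    (7,2)@(15, 5): e=[30,2,-6] → ·
    (6,3)@(13, 7): e=[2,14,10] → #
    (7,3)@(15, 7): e=[20,10,-4] → ·
    (6,4)@(13, 9): e=[-8,22,12] → ·
    (7,5)@(15, 11): e=[0,26,0] → #  [on edge]
    (8,5)@(17, 11): e=[18,22,-14] → ·
    (7,6)@(15, 13): e=[-10,34,2] → ·
  covered (4 px):
    · · · · · · · · · ·
    · · · · · # · · · ·
    · · · · · · # · · ·
    · · · · · · # · · ·
    · · · · · · · · · ·
    · · · · · · · # · ·
    · · · · · · · · · ·
T1:
  2·area = 38
  edge (0, 8)→(17, 2): d=(17,-6) inclusive
  edge (17, 2)→(12, 6): d=(-5,4) inclusive
  edge (12, 6)→(0, 8): d=(-12,2) inclusive
    (7,1)@(15, 3): e=[5,3,30] → #
    (8,1)@(17, 3): e=[17,-5,26] → ·
    (4,2)@(9, 5): e=[3,17,18] → #
    (5,2)@(11, 5): e=[15,9,14] → #
    (6,2)@(13, 5): e=[27,1,10] → #
    (7,2)@(15, 5): e=[39,-7,6] → ·
    (1,3)@(3, 7): e=[1,31,6] → #
    (2,3)@(5, 7): e=[13,23,2] → #
    (3,3)@(7, 7): e=[25,15,-2] → ·
    (4,3)@(9, 7): e=[37,7,-6] → ·
    (5,3)@(11, 7): e=[49,-1,-10] → ·
    (6,3)@(13, 7): e=[61,-9,-14] → ·
  covered (6 px):
    · · · · · · · · · ·
    · · · · · · · # · ·
    · · · · # # # · · ·
    · # # · · · · · · ·
    · · · · · · · · · ·
    · · · · · · · · · ·
    · · · · · · · · · ·
T2:
  2·area = 8
  edge (18, 8)→(20, 8): d=(2,0) inclusive
  edge (20, 8)→(8, 12): d=(-12,4) inclusive
  edge (8, 12)→(18, 8): d=(10,-4) inclusive
    (8,4)@(17, 9): e=[2,0,6] → #  [on edge]
    (9,4)@(19, 9): e=[2,-8,14] → ·
    (5,5)@(11, 11): e=[6,0,2] → #  [on edge]
    (6,5)@(13, 11): e=[6,-8,10] → ·
    (8,5)@(17, 11): e=[6,-24,26] → ·
    (2,6)@(5, 13): e=[10,0,-2] → ·  [on edge]
    (5,6)@(11, 13): e=[10,-24,22] → ·
  covered (2 px):
    · · · · · · · · · ·
    · · · · · · · · · ·
    · · · · · · · · · ·
    · · · · · · · · · ·
    · · · · · · · · # ·
    · · · · · # · · · ·
    · · · · · · · · · ·
T3:
  2·area = 48
  edge (20, 2)→(8, 10): d=(-12,8) inclusive
  edge (8, 10)→(2, 10): d=(-6,0) inclusive
  edge (2, 10)→(20, 2): d=(18,-8) inclusive
    (7,2)@(15, 5): e=[4,30,14] → #
    (8,2)@(17, 5): e=[-12,30,30] → ·
    (4,3)@(9, 7): e=[28,18,2] → #
    (5,3)@(11, 7): e=[12,18,18] → #
    (6,3)@(13, 7): e=[-4,18,34] → ·
    (7,3)@(15, 7): e=[-20,18,50] → ·
    (2,4)@(5, 9): e=[36,6,6] → #
    (3,4)@(7, 9): e=[20,6,22] → #
    (5,4)@(11, 9): e=[-12,6,54] → ·
    (2,5)@(5, 11): e=[12,-6,42] → ·
    (3,5)@(7, 11): e=[-4,-6,58] → ·
    (4,5)@(9, 11): e=[-20,-6,74] → ·
  covered (6 px):
    · · · · · · · · · ·
    · · · · · · · · · ·
    · · · · · · · # · ·
    · · · · # # · · · ·
    · · # # # · · · · ·
    · · · · · · · · · ·
    · · · · · · · · · ·

Result: [[8,4],[5,5]]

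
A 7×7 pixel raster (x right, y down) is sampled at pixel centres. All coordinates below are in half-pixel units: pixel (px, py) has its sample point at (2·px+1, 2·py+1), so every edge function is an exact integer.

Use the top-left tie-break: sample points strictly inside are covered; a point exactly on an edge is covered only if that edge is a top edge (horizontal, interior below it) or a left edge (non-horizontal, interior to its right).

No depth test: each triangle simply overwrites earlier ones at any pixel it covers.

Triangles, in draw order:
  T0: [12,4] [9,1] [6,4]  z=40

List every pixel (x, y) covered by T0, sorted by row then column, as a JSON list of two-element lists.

T0:
  2·area = 18  (B↔C swapped to make it positive)
  edge (12, 4)→(6, 4): d=(-6,0) right/bottom  bias=-1
  edge (6, 4)→(9, 1): d=(3,-3) top-left  bias=+0
  edge (9, 1)→(12, 4): d=(3,3) right/bottom  bias=-1
    (4,0)@(9, 1): e=[18,0,0] → ·  [on edge]
    (3,1)@(7, 3): e=[6,0,12] → #  [on edge]
    (4,1)@(9, 3): e=[6,6,6] → #
    (5,1)@(11, 3): e=[6,12,0] → ·  [on edge]
    (2,2)@(5, 5): e=[-6,0,24] → ·  [on edge]
    (3,2)@(7, 5): e=[-6,6,18] → ·
    (4,2)@(9, 5): e=[-6,12,12] → ·
    (6,2)@(13, 5): e=[-6,24,0] → ·  [on edge]
    (1,3)@(3, 7): e=[-18,0,36] → ·  [on edge]
    (0,4)@(1, 9): e=[-30,0,48] → ·  [on edge]
  covered (2 px):
    · · · · · · ·
    · · · # # · ·
    · · · · · · ·
    · · · · · · ·
    · · · · · · ·
    · · · · · · ·
    · · · · · · ·

Final: [[3,1],[4,1]]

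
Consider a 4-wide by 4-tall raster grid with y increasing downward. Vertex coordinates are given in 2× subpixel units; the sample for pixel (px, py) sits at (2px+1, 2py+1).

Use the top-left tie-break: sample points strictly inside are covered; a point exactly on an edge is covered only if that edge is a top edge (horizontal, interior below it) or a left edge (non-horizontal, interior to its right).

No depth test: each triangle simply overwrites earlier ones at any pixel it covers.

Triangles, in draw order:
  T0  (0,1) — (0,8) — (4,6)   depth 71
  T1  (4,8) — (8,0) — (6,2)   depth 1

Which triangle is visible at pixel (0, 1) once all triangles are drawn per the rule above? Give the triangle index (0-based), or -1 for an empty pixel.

T0:
  2·area = 28  (B↔C swapped to make it positive)
  edge (0, 1)→(4, 6): d=(4,5) right/bottom  bias=-1
  edge (4, 6)→(0, 8): d=(-4,2) right/bottom  bias=-1
  edge (0, 8)→(0, 1): d=(0,-7) top-left  bias=+0
    (0,1)@(1, 3): e=[3,18,7] → X
    (1,1)@(3, 3): e=[-7,14,21] → .
    (0,2)@(1, 5): e=[11,10,7] → X
    (1,2)@(3, 5): e=[1,6,21] → X
    (2,2)@(5, 5): e=[-9,2,35] → .
    (0,3)@(1, 7): e=[19,2,7] → X
    (1,3)@(3, 7): e=[9,-2,21] → .
  covered (4 px):
    . . . .
    X . . .
    X X . .
    X . . .
T1:
  2·area = 8  (B↔C swapped to make it positive)
  edge (4, 8)→(6, 2): d=(2,-6) top-left  bias=+0
  edge (6, 2)→(8, 0): d=(2,-2) top-left  bias=+0
  edge (8, 0)→(4, 8): d=(-4,8) right/bottom  bias=-1
    (3,0)@(7, 1): e=[4,0,4] → X  [on edge]
    (2,1)@(5, 3): e=[-4,0,12] → .  [on edge]
    (3,1)@(7, 3): e=[8,4,-4] → .
    (1,2)@(3, 5): e=[-12,0,20] → .  [on edge]
    (2,2)@(5, 5): e=[0,4,4] → X  [on edge]
    (3,2)@(7, 5): e=[12,8,-12] → .
    (0,3)@(1, 7): e=[-20,0,28] → .  [on edge]
    (2,3)@(5, 7): e=[4,8,-4] → .
  covered (2 px):
    . . . X
    . . . .
    . . X .
    . . . .

Z-buffer (winner per pixel, '.' = empty):
  . . . 1
  0 . . .
  0 0 1 .
  0 . . .

Result: 0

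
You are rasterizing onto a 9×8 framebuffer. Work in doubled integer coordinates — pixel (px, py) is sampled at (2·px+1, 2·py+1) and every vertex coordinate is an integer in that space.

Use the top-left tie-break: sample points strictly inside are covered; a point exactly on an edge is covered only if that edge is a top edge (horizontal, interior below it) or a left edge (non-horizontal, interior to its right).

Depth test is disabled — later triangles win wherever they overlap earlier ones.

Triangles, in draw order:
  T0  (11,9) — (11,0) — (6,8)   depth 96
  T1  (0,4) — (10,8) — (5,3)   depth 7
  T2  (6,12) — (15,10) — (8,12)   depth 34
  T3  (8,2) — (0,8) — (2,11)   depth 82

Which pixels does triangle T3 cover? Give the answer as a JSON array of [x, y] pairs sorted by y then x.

T0:
  2·area = 45  (B↔C swapped to make it positive)
  edge (11, 9)→(6, 8): d=(-5,-1) top-left  bias=+0
  edge (6, 8)→(11, 0): d=(5,-8) top-left  bias=+0
  edge (11, 0)→(11, 9): d=(0,9) right/bottom  bias=-1
    (5,0)@(11, 1): e=[40,5,0] → ·  [on edge]
    (5,1)@(11, 3): e=[30,15,0] → ·  [on edge]
    (4,2)@(9, 5): e=[18,9,18] → #
    (5,2)@(11, 5): e=[20,25,0] → ·  [on edge]
    (0,3)@(1, 7): e=[0,-45,90] → ·  [on edge]
    (3,3)@(7, 7): e=[6,3,36] → #
    (5,3)@(11, 7): e=[10,35,0] → ·  [on edge]
    (3,4)@(7, 9): e=[-4,13,36] → ·
    (4,4)@(9, 9): e=[-2,29,18] → ·
    (5,4)@(11, 9): e=[0,45,0] → ·  [on edge]
    (5,5)@(11, 11): e=[-10,55,0] → ·  [on edge]
    (5,6)@(11, 13): e=[-20,65,0] → ·  [on edge]
    (5,7)@(11, 15): e=[-30,75,0] → ·  [on edge]
  covered (3 px):
    · · · · · · · · ·
    · · · · · · · · ·
    · · · · # · · · ·
    · · · # # · · · ·
    · · · · · · · · ·
    · · · · · · · · ·
    · · · · · · · · ·
    · · · · · · · · ·
T1:
  2·area = 30  (B↔C swapped to make it positive)
  edge (0, 4)→(5, 3): d=(5,-1) top-left  bias=+0
  edge (5, 3)→(10, 8): d=(5,5) right/bottom  bias=-1
  edge (10, 8)→(0, 4): d=(-10,-4) top-left  bias=+0
    (1,0)@(3, 1): e=[-12,0,42] → ·  [on edge]
    (7,0)@(15, 1): e=[0,-60,90] → ·  [on edge]
    (2,1)@(5, 3): e=[0,0,30] → ·  [on edge]
    (1,2)@(3, 5): e=[8,20,2] → #
    (2,2)@(5, 5): e=[10,10,10] → #
    (3,2)@(7, 5): e=[12,0,18] → ·  [on edge]
    (1,3)@(3, 7): e=[18,30,-18] → ·
    (2,3)@(5, 7): e=[20,20,-10] → ·
    (4,3)@(9, 7): e=[24,0,6] → ·  [on edge]
    (5,4)@(11, 9): e=[36,0,-6] → ·  [on edge]
    (6,5)@(13, 11): e=[48,0,-18] → ·  [on edge]
    (7,6)@(15, 13): e=[60,0,-30] → ·  [on edge]
    (8,7)@(17, 15): e=[72,0,-42] → ·  [on edge]
  covered (2 px):
    · · · · · · · · ·
    · · · · · · · · ·
    · # # · · · · · ·
    · · · · · · · · ·
    · · · · · · · · ·
    · · · · · · · · ·
    · · · · · · · · ·
    · · · · · · · · ·
T2:
  2·area = 4
  edge (6, 12)→(15, 10): d=(9,-2) top-left  bias=+0
  edge (15, 10)→(8, 12): d=(-7,2) right/bottom  bias=-1
  edge (8, 12)→(6, 12): d=(-2,0) right/bottom  bias=-1
    (5,5)@(11, 11): e=[1,1,2] → #
    (6,5)@(13, 11): e=[5,-3,2] → ·
    (5,6)@(11, 13): e=[19,-13,-2] → ·
  covered (1 px):
    · · · · · · · · ·
    · · · · · · · · ·
    · · · · · · · · ·
    · · · · · · · · ·
    · · · · · · · · ·
    · · · · · # · · ·
    · · · · · · · · ·
    · · · · · · · · ·
T3:
  2·area = 36  (B↔C swapped to make it positive)
  edge (8, 2)→(2, 11): d=(-6,9) right/bottom  bias=-1
  edge (2, 11)→(0, 8): d=(-2,-3) top-left  bias=+0
  edge (0, 8)→(8, 2): d=(8,-6) top-left  bias=+0
    (3,1)@(7, 3): e=[3,31,2] → #
    (4,1)@(9, 3): e=[-15,37,14] → ·
    (2,2)@(5, 5): e=[9,21,6] → #
    (3,2)@(7, 5): e=[-9,27,18] → ·
    (1,3)@(3, 7): e=[15,11,10] → #
    (2,3)@(5, 7): e=[-3,17,22] → ·
    (0,4)@(1, 9): e=[21,1,14] → #
    (2,4)@(5, 9): e=[-15,13,38] → ·
    (0,5)@(1, 11): e=[9,-3,30] → ·
    (1,5)@(3, 11): e=[-9,3,42] → ·
  covered (5 px):
    · · · · · · · · ·
    · · · # · · · · ·
    · · # · · · · · ·
    · # · · · · · · ·
    # # · · · · · · ·
    · · · · · · · · ·
    · · · · · · · · ·
    · · · · · · · · ·

Answer: [[3,1],[2,2],[1,3],[0,4],[1,4]]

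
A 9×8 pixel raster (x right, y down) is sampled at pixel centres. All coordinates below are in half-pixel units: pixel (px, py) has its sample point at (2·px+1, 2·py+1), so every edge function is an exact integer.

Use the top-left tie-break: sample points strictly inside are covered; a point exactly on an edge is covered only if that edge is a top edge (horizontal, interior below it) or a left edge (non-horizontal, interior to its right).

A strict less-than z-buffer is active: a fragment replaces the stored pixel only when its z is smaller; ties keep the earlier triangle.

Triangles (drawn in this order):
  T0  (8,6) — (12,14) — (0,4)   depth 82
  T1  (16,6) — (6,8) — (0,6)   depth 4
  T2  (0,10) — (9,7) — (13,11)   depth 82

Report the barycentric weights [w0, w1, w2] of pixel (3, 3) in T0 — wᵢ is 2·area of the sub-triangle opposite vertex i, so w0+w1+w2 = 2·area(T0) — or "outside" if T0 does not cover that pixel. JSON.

T0:
  2·area = 56
  edge (8, 6)→(12, 14): d=(4,8) right/bottom  bias=-1
  edge (12, 14)→(0, 4): d=(-12,-10) top-left  bias=+0
  edge (0, 4)→(8, 6): d=(8,2) right/bottom  bias=-1
    (1,2)@(3, 5): e=[36,18,2] → X
    (2,2)@(5, 5): e=[20,38,-2] → .
    (1,3)@(3, 7): e=[44,-6,18] → .
    (2,3)@(5, 7): e=[28,14,14] → X
    (3,3)@(7, 7): e=[12,34,10] → X
    (4,3)@(9, 7): e=[-4,54,6] → .
    (2,4)@(5, 9): e=[36,-10,30] → .
    (3,4)@(7, 9): e=[20,10,26] → X
    (4,4)@(9, 9): e=[4,30,22] → X
    (5,4)@(11, 9): e=[-12,50,18] → .
    (3,5)@(7, 11): e=[28,-14,42] → .
    (4,5)@(9, 11): e=[12,6,38] → X
  covered (7 px):
    . . . . . . . . .
    . . . . . . . . .
    . X . . . . . . .
    . . X X . . . . .
    . . . X X . . . .
    . . . . X . . . .
    . . . . . X . . .
    . . . . . . . . .
T1:
  2·area = 32
  edge (16, 6)→(6, 8): d=(-10,2) right/bottom  bias=-1
  edge (6, 8)→(0, 6): d=(-6,-2) top-left  bias=+0
  edge (0, 6)→(16, 6): d=(16,0) top-left  bias=+0
    (1,3)@(3, 7): e=[16,0,16] → X  [on edge]
    (2,3)@(5, 7): e=[12,4,16] → X
    (3,3)@(7, 7): e=[8,8,16] → X
    (4,3)@(9, 7): e=[4,12,16] → X
    (5,3)@(11, 7): e=[0,16,16] → .  [on edge]
    (0,4)@(1, 9): e=[0,-16,48] → .  [on edge]
    (1,4)@(3, 9): e=[-4,-12,48] → .
    (2,4)@(5, 9): e=[-8,-8,48] → .
    (3,4)@(7, 9): e=[-12,-4,48] → .
    (4,4)@(9, 9): e=[-16,0,48] → .  [on edge]
    (7,5)@(15, 11): e=[-48,0,80] → .  [on edge]
  covered (4 px):
    . . . . . . . . .
    . . . . . . . . .
    . . . . . . . . .
    . X X X X . . . .
    . . . . . . . . .
    . . . . . . . . .
    . . . . . . . . .
    . . . . . . . . .
T2:
  2·area = 48
  edge (0, 10)→(9, 7): d=(9,-3) top-left  bias=+0
  edge (9, 7)→(13, 11): d=(4,4) right/bottom  bias=-1
  edge (13, 11)→(0, 10): d=(-13,-1) top-left  bias=+0
    (1,0)@(3, 1): e=[-72,0,120] → .  [on edge]
    (2,1)@(5, 3): e=[-48,0,96] → .  [on edge]
    (3,2)@(7, 5): e=[-24,0,72] → .  [on edge]
    (7,2)@(15, 5): e=[0,-32,80] → .  [on edge]
    (4,3)@(9, 7): e=[0,0,48] → .  [on edge]
    (1,4)@(3, 9): e=[0,32,16] → X  [on edge]
    (2,4)@(5, 9): e=[6,24,18] → X
    (3,4)@(7, 9): e=[12,16,20] → X
    (4,4)@(9, 9): e=[18,8,22] → X
    (5,4)@(11, 9): e=[24,0,24] → .  [on edge]
    (1,5)@(3, 11): e=[18,40,-10] → .
    (2,5)@(5, 11): e=[24,32,-8] → .
    (6,5)@(13, 11): e=[48,0,0] → .  [on edge]
    (7,6)@(15, 13): e=[72,0,-24] → .  [on edge]
    (8,7)@(17, 15): e=[96,0,-48] → .  [on edge]
  covered (4 px):
    . . . . . . . . .
    . . . . . . . . .
    . . . . . . . . .
    . . . . . . . . .
    . X X X X . . . .
    . . . . . . . . .
    . . . . . . . . .
    . . . . . . . . .

Final: [34,10,12]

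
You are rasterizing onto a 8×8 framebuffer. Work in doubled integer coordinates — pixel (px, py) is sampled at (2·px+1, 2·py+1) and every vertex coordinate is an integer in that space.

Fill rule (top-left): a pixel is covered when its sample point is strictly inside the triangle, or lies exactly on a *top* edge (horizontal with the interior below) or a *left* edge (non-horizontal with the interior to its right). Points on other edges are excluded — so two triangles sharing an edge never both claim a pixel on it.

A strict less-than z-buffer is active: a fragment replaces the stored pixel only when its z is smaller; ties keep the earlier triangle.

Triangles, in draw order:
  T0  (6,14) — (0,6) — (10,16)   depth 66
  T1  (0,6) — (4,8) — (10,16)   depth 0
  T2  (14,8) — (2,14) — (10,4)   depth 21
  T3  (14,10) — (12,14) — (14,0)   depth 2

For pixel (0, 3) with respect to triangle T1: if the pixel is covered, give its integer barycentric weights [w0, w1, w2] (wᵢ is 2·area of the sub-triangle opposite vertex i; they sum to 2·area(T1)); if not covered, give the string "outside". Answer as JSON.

T0:
  2·area = 20
  edge (6, 14)→(0, 6): d=(-6,-8) top-left  bias=+0
  edge (0, 6)→(10, 16): d=(10,10) right/bottom  bias=-1
  edge (10, 16)→(6, 14): d=(-4,-2) top-left  bias=+0
    (0,3)@(1, 7): e=[2,0,18] → ·  [on edge]
    (1,4)@(3, 9): e=[6,0,14] → ·  [on edge]
    (2,5)@(5, 11): e=[10,0,10] → ·  [on edge]
    (3,6)@(7, 13): e=[14,0,6] → ·  [on edge]
    (4,7)@(9, 15): e=[18,0,2] → ·  [on edge]
  covered (0 px):
    · · · · · · · ·
    · · · · · · · ·
    · · · · · · · ·
    · · · · · · · ·
    · · · · · · · ·
    · · · · · · · ·
    · · · · · · · ·
    · · · · · · · ·
T1:
  2·area = 20
  edge (0, 6)→(4, 8): d=(4,2) right/bottom  bias=-1
  edge (4, 8)→(10, 16): d=(6,8) right/bottom  bias=-1
  edge (10, 16)→(0, 6): d=(-10,-10) top-left  bias=+0
    (0,3)@(1, 7): e=[2,18,0] → █  [on edge]
    (1,3)@(3, 7): e=[-2,2,20] → ·
    (0,4)@(1, 9): e=[10,30,-20] → ·
    (1,4)@(3, 9): e=[6,14,0] → █  [on edge]
    (2,4)@(5, 9): e=[2,-2,20] → ·
    (1,5)@(3, 11): e=[14,26,-20] → ·
    (2,5)@(5, 11): e=[10,10,0] → █  [on edge]
    (3,5)@(7, 11): e=[6,-6,20] → ·
    (2,6)@(5, 13): e=[18,22,-20] → ·
    (3,6)@(7, 13): e=[14,6,0] → █  [on edge]
    (4,6)@(9, 13): e=[10,-10,20] → ·
    (3,7)@(7, 15): e=[22,18,-20] → ·
    (4,7)@(9, 15): e=[18,2,0] → █  [on edge]
  covered (5 px):
    · · · · · · · ·
    · · · · · · · ·
    · · · · · · · ·
    █ · · · · · · ·
    · █ · · · · · ·
    · · █ · · · · ·
    · · · █ · · · ·
    · · · · █ · · ·
T2:
  2·area = 72
  edge (14, 8)→(2, 14): d=(-12,6) right/bottom  bias=-1
  edge (2, 14)→(10, 4): d=(8,-10) top-left  bias=+0
  edge (10, 4)→(14, 8): d=(4,4) right/bottom  bias=-1
    (3,0)@(7, 1): e=[126,-54,0] → ·  [on edge]
    (4,1)@(9, 3): e=[90,-18,0] → ·  [on edge]
    (5,2)@(11, 5): e=[54,18,0] → ·  [on edge]
    (4,3)@(9, 7): e=[42,14,16] → █
    (5,3)@(11, 7): e=[30,34,8] → █
    (6,3)@(13, 7): e=[18,54,0] → ·  [on edge]
    (3,4)@(7, 9): e=[30,10,32] → █
    (6,4)@(13, 9): e=[-6,70,8] → ·
    (7,4)@(15, 9): e=[-18,90,0] → ·  [on edge]
    (2,5)@(5, 11): e=[18,6,48] → █
    (4,5)@(9, 11): e=[-6,46,32] → ·
    (5,5)@(11, 11): e=[-18,66,24] → ·
  covered (8 px):
    · · · · · · · ·
    · · · · · · · ·
    · · · · · · · ·
    · · · · █ █ · ·
    · · · █ █ █ · ·
    · · █ █ · · · ·
    · █ · · · · · ·
    · · · · · · · ·
T3:
  2·area = 20
  edge (14, 10)→(12, 14): d=(-2,4) right/bottom  bias=-1
  edge (12, 14)→(14, 0): d=(2,-14) top-left  bias=+0
  edge (14, 0)→(14, 10): d=(0,10) right/bottom  bias=-1
    (6,3)@(13, 7): e=[10,0,10] → █  [on edge]
    (7,3)@(15, 7): e=[2,28,-10] → ·
    (6,4)@(13, 9): e=[6,4,10] → █
    (7,4)@(15, 9): e=[-2,32,-10] → ·
    (6,5)@(13, 11): e=[2,8,10] → █
    (7,5)@(15, 11): e=[-6,36,-10] → ·
    (6,6)@(13, 13): e=[-2,12,10] → ·
  covered (3 px):
    · · · · · · · ·
    · · · · · · · ·
    · · · · · · · ·
    · · · · · · █ ·
    · · · · · · █ ·
    · · · · · · █ ·
    · · · · · · · ·
    · · · · · · · ·

Result: [18,0,2]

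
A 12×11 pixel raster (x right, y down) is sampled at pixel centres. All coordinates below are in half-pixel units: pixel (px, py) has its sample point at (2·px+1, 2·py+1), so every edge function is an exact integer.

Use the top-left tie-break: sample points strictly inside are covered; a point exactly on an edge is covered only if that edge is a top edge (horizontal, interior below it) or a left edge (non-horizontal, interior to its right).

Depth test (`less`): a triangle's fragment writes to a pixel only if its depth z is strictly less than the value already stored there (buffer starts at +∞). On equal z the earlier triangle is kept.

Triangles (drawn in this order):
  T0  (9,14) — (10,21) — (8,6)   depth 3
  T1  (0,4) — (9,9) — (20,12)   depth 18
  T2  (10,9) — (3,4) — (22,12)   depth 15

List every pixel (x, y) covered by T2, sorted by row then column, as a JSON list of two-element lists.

T0:
  2·area = 1  (B↔C swapped to make it positive)
  edge (9, 14)→(8, 6): d=(-1,-8) top-left  bias=+0
  edge (8, 6)→(10, 21): d=(2,15) right/bottom  bias=-1
  edge (10, 21)→(9, 14): d=(-1,-7) top-left  bias=+0
  covered (0 px):
    · · · · · · · · · · · ·
    · · · · · · · · · · · ·
    · · · · · · · · · · · ·
    · · · · · · · · · · · ·
    · · · · · · · · · · · ·
    · · · · · · · · · · · ·
    · · · · · · · · · · · ·
    · · · · · · · · · · · ·
    · · · · · · · · · · · ·
    · · · · · · · · · · · ·
    · · · · · · · · · · · ·
T1:
  2·area = 28  (B↔C swapped to make it positive)
  edge (0, 4)→(20, 12): d=(20,8) right/bottom  bias=-1
  edge (20, 12)→(9, 9): d=(-11,-3) top-left  bias=+0
  edge (9, 9)→(0, 4): d=(-9,-5) top-left  bias=+0
    (3,3)@(7, 7): e=[4,16,8] → #
    (4,3)@(9, 7): e=[-12,22,18] → ·
    (3,4)@(7, 9): e=[44,-6,-10] → ·
    (4,4)@(9, 9): e=[28,0,0] → #  [on edge]
    (5,4)@(11, 9): e=[12,6,10] → #
    (6,4)@(13, 9): e=[-4,12,20] → ·
    (4,5)@(9, 11): e=[68,-22,-18] → ·
    (5,5)@(11, 11): e=[52,-16,-8] → ·
    (8,5)@(17, 11): e=[4,2,22] → #
    (9,5)@(19, 11): e=[-12,8,32] → ·
    (8,6)@(17, 13): e=[44,-20,4] → ·
  covered (4 px):
    · · · · · · · · · · · ·
    · · · · · · · · · · · ·
    · · · · · · · · · · · ·
    · · · # · · · · · · · ·
    · · · · # # · · · · · ·
    · · · · · · · · # · · ·
    · · · · · · · · · · · ·
    · · · · · · · · · · · ·
    · · · · · · · · · · · ·
    · · · · · · · · · · · ·
    · · · · · · · · · · · ·
T2:
  2·area = 39
  edge (10, 9)→(3, 4): d=(-7,-5) top-left  bias=+0
  edge (3, 4)→(22, 12): d=(19,8) right/bottom  bias=-1
  edge (22, 12)→(10, 9): d=(-12,-3) top-left  bias=+0
    (2,2)@(5, 5): e=[3,3,33] → #
    (3,2)@(7, 5): e=[13,-13,39] → ·
    (2,3)@(5, 7): e=[-11,41,9] → ·
    (4,3)@(9, 7): e=[9,9,21] → #
    (5,3)@(11, 7): e=[19,-7,27] → ·
    (4,4)@(9, 9): e=[-5,47,-3] → ·
    (5,4)@(11, 9): e=[5,31,3] → #
    (6,4)@(13, 9): e=[15,15,9] → #
    (7,4)@(15, 9): e=[25,-1,15] → ·
    (5,5)@(11, 11): e=[-9,69,-21] → ·
    (6,5)@(13, 11): e=[1,53,-15] → ·
    (9,5)@(19, 11): e=[31,5,3] → #
  covered (5 px):
    · · · · · · · · · · · ·
    · · · · · · · · · · · ·
    · · # · · · · · · · · ·
    · · · · # · · · · · · ·
    · · · · · # # · · · · ·
    · · · · · · · · · # · ·
    · · · · · · · · · · · ·
    · · · · · · · · · · · ·
    · · · · · · · · · · · ·
    · · · · · · · · · · · ·
    · · · · · · · · · · · ·

Answer: [[2,2],[4,3],[5,4],[6,4],[9,5]]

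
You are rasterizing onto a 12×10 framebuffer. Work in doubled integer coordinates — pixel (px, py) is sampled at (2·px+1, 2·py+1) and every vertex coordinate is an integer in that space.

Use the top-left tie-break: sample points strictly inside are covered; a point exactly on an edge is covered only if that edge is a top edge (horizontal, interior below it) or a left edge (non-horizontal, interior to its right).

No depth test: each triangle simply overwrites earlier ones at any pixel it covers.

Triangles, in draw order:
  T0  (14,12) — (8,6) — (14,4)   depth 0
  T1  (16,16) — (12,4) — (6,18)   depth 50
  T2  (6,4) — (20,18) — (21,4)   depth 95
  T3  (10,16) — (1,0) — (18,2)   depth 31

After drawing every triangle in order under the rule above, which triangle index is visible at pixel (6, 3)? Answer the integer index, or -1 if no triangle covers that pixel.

T0:
  2·area = 48
  edge (14, 12)→(8, 6): d=(-6,-6) top-left  bias=+0
  edge (8, 6)→(14, 4): d=(6,-2) top-left  bias=+0
  edge (14, 4)→(14, 12): d=(0,8) right/bottom  bias=-1
    (1,0)@(3, 1): e=[0,-40,88] → ·  [on edge]
    (11,0)@(23, 1): e=[120,0,-72] → ·  [on edge]
    (2,1)@(5, 3): e=[0,-24,72] → ·  [on edge]
    (8,1)@(17, 3): e=[72,0,-24] → ·  [on edge]
    (3,2)@(7, 5): e=[0,-8,56] → ·  [on edge]
    (5,2)@(11, 5): e=[24,0,24] → █  [on edge]
    (6,2)@(13, 5): e=[36,4,8] → █
    (7,2)@(15, 5): e=[48,8,-8] → ·
    (2,3)@(5, 7): e=[-24,0,72] → ·  [on edge]
    (4,3)@(9, 7): e=[0,8,40] → █  [on edge]
    (7,3)@(15, 7): e=[36,20,-8] → ·
    (4,4)@(9, 9): e=[-12,20,40] → ·
    (5,4)@(11, 9): e=[0,24,24] → █  [on edge]
    (6,5)@(13, 11): e=[0,40,8] → █  [on edge]
    (7,6)@(15, 13): e=[0,56,-8] → ·  [on edge]
    (8,7)@(17, 15): e=[0,72,-24] → ·  [on edge]
    (9,8)@(19, 17): e=[0,88,-40] → ·  [on edge]
    (10,9)@(21, 19): e=[0,104,-56] → ·  [on edge]
  covered (8 px):
    · · · · · · · · · · · ·
    · · · · · · · · · · · ·
    · · · · · █ █ · · · · ·
    · · · · █ █ █ · · · · ·
    · · · · · █ █ · · · · ·
    · · · · · · █ · · · · ·
    · · · · · · · · · · · ·
    · · · · · · · · · · · ·
    · · · · · · · · · · · ·
    · · · · · · · · · · · ·
T1:
  2·area = 128  (B↔C swapped to make it positive)
  edge (16, 16)→(6, 18): d=(-10,2) right/bottom  bias=-1
  edge (6, 18)→(12, 4): d=(6,-14) top-left  bias=+0
  edge (12, 4)→(16, 16): d=(4,12) right/bottom  bias=-1
    (5,0)@(11, 1): e=[160,-32,0] → ·  [on edge]
    (5,3)@(11, 7): e=[100,4,24] → █
    (6,3)@(13, 7): e=[96,32,0] → ·  [on edge]
    (5,4)@(11, 9): e=[80,16,32] → █
    (6,4)@(13, 9): e=[76,44,8] → █
    (7,4)@(15, 9): e=[72,72,-16] → ·
    (4,5)@(9, 11): e=[64,0,64] → █  [on edge]
    (7,5)@(15, 11): e=[52,84,-8] → ·
    (4,6)@(9, 13): e=[44,12,72] → █
    (7,6)@(15, 13): e=[32,96,0] → ·  [on edge]
    (4,7)@(9, 15): e=[24,24,80] → █
    (7,7)@(15, 15): e=[12,108,8] → █
    (10,7)@(21, 15): e=[0,192,-64] → ·  [on edge]
    (5,8)@(11, 17): e=[0,64,64] → ·  [on edge]
    (0,9)@(1, 19): e=[0,-64,192] → ·  [on edge]
    (8,9)@(17, 19): e=[-32,160,0] → ·  [on edge]
  covered (15 px):
    · · · · · · · · · · · ·
    · · · · · · · · · · · ·
    · · · · · · · · · · · ·
    · · · · · █ · · · · · ·
    · · · · · █ █ · · · · ·
    · · · · █ █ █ · · · · ·
    · · · · █ █ █ · · · · ·
    · · · · █ █ █ █ · · · ·
    · · · █ █ · · · · · · ·
    · · · · · · · · · · · ·
T2:
  2·area = 210  (B↔C swapped to make it positive)
  edge (6, 4)→(21, 4): d=(15,0) top-left  bias=+0
  edge (21, 4)→(20, 18): d=(-1,14) right/bottom  bias=-1
  edge (20, 18)→(6, 4): d=(-14,-14) top-left  bias=+0
    (1,0)@(3, 1): e=[-45,255,0] → ·  [on edge]
    (2,1)@(5, 3): e=[-15,225,0] → ·  [on edge]
    (3,2)@(7, 5): e=[15,195,0] → █  [on edge]
    (4,2)@(9, 5): e=[15,167,28] → █
    (5,2)@(11, 5): e=[15,139,56] → █
    (6,2)@(13, 5): e=[15,111,84] → █
    (7,2)@(15, 5): e=[15,83,112] → █
    (8,2)@(17, 5): e=[15,55,140] → █
    (9,2)@(19, 5): e=[15,27,168] → █
    (10,2)@(21, 5): e=[15,-1,196] → ·
    (3,3)@(7, 7): e=[45,193,-28] → ·
    (4,3)@(9, 7): e=[45,165,0] → █  [on edge]
    (5,4)@(11, 9): e=[75,135,0] → █  [on edge]
    (6,5)@(13, 11): e=[105,105,0] → █  [on edge]
    (7,6)@(15, 13): e=[135,75,0] → █  [on edge]
    (8,7)@(17, 15): e=[165,45,0] → █  [on edge]
    (9,8)@(19, 17): e=[195,15,0] → █  [on edge]
    (10,9)@(21, 19): e=[225,-15,0] → ·  [on edge]
  covered (28 px):
    · · · · · · · · · · · ·
    · · · · · · · · · · · ·
    · · · █ █ █ █ █ █ █ · ·
    · · · · █ █ █ █ █ █ · ·
    · · · · · █ █ █ █ █ · ·
    · · · · · · █ █ █ █ · ·
    · · · · · · · █ █ █ · ·
    · · · · · · · · █ █ · ·
    · · · · · · · · · █ · ·
    · · · · · · · · · · · ·
T3:
  2·area = 254
  edge (10, 16)→(1, 0): d=(-9,-16) top-left  bias=+0
  edge (1, 0)→(18, 2): d=(17,2) right/bottom  bias=-1
  edge (18, 2)→(10, 16): d=(-8,14) right/bottom  bias=-1
    (1,0)@(3, 1): e=[23,13,218] → █
    (2,0)@(5, 1): e=[55,9,190] → █
    (3,0)@(7, 1): e=[87,5,162] → █
    (4,0)@(9, 1): e=[119,1,134] → █
    (5,0)@(11, 1): e=[151,-3,106] → ·
    (1,1)@(3, 3): e=[5,47,202] → █
    (5,1)@(11, 3): e=[133,31,90] → █
    (6,1)@(13, 3): e=[165,27,62] → █
    (7,1)@(15, 3): e=[197,23,34] → █
    (8,1)@(17, 3): e=[229,19,6] → █
    (9,1)@(19, 3): e=[261,15,-22] → ·
    (1,2)@(3, 5): e=[-13,81,186] → ·
  covered (32 px):
    · █ █ █ █ · · · · · · ·
    · █ █ █ █ █ █ █ █ · · ·
    · · █ █ █ █ █ █ · · · ·
    · · █ █ █ █ █ █ · · · ·
    · · · █ █ █ █ · · · · ·
    · · · · █ █ · · · · · ·
    · · · · █ █ · · · · · ·
    · · · · · · · · · · · ·
    · · · · · · · · · · · ·
    · · · · · · · · · · · ·

Z-buffer (winner per pixel, '.' = empty):
  . 3 3 3 3 . . . . . . .
  . 3 3 3 3 3 3 3 3 . . .
  . . 3 3 3 3 3 3 2 2 . .
  . . 3 3 3 3 3 3 2 2 . .
  . . . 3 3 3 3 2 2 2 . .
  . . . . 3 3 2 2 2 2 . .
  . . . . 3 3 1 2 2 2 . .
  . . . . 1 1 1 1 2 2 . .
  . . . 1 1 . . . . 2 . .
  . . . . . . . . . . . .

Final: 3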